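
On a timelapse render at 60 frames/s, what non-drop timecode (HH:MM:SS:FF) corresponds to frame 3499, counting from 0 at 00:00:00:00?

3499 ÷ 60 = 58 full seconds, remainder 19 frames.
58 s = 0 h 0 min 58 s.
Timecode: 00:00:58:19.

00:00:58:19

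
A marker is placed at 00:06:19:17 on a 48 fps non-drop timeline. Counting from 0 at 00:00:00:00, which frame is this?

Total seconds to the label: (0 × 3600 + 6 × 60 + 19) = 379.
Frame index = 379 × 48 + 17 = 18209.

18209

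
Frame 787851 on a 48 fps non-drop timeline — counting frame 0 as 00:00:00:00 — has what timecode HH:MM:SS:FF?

787851 ÷ 48 = 16413 full seconds, remainder 27 frames.
16413 s = 4 h 33 min 33 s.
Timecode: 04:33:33:27.

04:33:33:27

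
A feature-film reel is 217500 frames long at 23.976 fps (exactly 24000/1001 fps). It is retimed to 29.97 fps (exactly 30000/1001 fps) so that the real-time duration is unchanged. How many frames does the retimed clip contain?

271875 frames

Target frames = source frames × (target rate / source rate) = 217500 × (30000/1001)/(24000/1001) = 217500 × 5/4 = 271875.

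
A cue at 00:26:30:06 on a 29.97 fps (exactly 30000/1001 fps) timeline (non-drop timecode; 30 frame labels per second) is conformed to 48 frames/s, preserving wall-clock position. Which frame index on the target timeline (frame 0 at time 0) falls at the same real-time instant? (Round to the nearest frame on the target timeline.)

Source frame index: (0×3600 + 26×60 + 30) × 30 + 6 = 47706.
Real time: 47706 / (30000/1001) = 7958951/5000 s.
Target frame: (7958951/5000) × (48) = 47753706/625 ≈ 76405.930 → 76406.

frame 76406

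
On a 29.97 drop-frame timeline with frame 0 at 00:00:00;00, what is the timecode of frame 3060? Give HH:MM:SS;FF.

00:01:42;02

Each 10-minute DF block holds 10 × 60 × 30 − 9 × 2 = 17982 frames. 3060 ÷ 17982 → 0 full blocks, remainder 3060.
Within the partial block the first minute is 1800 frames and each further minute 1798, so 1 further minute boundary passed. Total skipped labels = 18 × 0 + 2 × 1 = 2.
Non-drop label index = 3060 + 2 = 3062; at 30 labels/s that is 00:01:42:02, i.e. DF 00:01:42;02.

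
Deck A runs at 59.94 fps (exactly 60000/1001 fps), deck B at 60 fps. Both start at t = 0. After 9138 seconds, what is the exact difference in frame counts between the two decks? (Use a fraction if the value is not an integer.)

548280/1001 frames

A emits 60000/1001 × 9138 = 548280000/1001 frames; B emits 60 × 9138 = 548280.
Difference = 548280/1001 frames (≈ 547.7323); B is ahead of A.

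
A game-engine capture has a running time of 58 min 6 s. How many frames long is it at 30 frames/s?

58 min 6 s = 3486 s.
Frames = 3486 × 30 = 104580.

104580 frames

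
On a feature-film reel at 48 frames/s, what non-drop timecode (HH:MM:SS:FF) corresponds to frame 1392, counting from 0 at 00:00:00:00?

1392 ÷ 48 = 29 full seconds, remainder 0 frames.
29 s = 0 h 0 min 29 s.
Timecode: 00:00:29:00.

00:00:29:00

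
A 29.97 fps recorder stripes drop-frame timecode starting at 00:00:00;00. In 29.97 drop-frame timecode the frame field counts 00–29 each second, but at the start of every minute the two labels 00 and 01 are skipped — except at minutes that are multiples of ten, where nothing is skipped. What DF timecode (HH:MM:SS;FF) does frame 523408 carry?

04:51:04;12

Ten DF minutes hold 17982 frames, so frame 523408 lies in block 29 (frames 521478–539459) with 1930 frames into that block.
The block's first minute is 1800 frames and the rest 1798 each; 1930 frames reaches minute 1, so 29 × 18 + 1 × 2 = 524 labels have been skipped so far.
Adding those back, label number 523408 + 524 = 523932 at 30 labels/s is 17464 s + 12 f = 4 h 51 min 4 s frame 12, i.e. 04:51:04;12.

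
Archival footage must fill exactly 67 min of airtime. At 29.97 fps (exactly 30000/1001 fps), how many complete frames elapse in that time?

120479 frames

67 min = 4020 s.
Frames = 4020 × 30000/1001 = 120600000/1001 ≈ 120479.5205.
Complete frames: 120479.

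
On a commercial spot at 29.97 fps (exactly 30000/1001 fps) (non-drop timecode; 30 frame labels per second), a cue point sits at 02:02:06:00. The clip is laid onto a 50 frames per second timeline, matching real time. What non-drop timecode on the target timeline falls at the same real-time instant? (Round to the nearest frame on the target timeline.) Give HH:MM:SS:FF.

02:02:13:16

Source frame index: (2×3600 + 2×60 + 6) × 30 + 0 = 219780.
Real time: 219780 / (30000/1001) = 3666663/500 s.
Target frame: (3666663/500) × (50) = 3666663/10 ≈ 366666.300 → 366666.
At 50 labels/s: frame 366666 → 02:02:13:16.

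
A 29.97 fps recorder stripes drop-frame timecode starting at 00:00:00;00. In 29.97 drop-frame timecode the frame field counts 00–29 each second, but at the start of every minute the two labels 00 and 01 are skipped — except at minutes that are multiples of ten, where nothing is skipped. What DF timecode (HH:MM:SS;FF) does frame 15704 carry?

00:08:44;00

Ten DF minutes hold 17982 frames, so frame 15704 lies in block 0 (frames 0–17981) with 15704 frames into that block.
The block's first minute is 1800 frames and the rest 1798 each; 15704 frames reaches minute 8, so 0 × 18 + 8 × 2 = 16 labels have been skipped so far.
Adding those back, label number 15704 + 16 = 15720 at 30 labels/s is 524 s + 0 f = 0 h 8 min 44 s frame 0, i.e. 00:08:44;00.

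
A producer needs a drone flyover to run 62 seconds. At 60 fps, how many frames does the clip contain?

Frames = 62 × 60 = 3720.

3720 frames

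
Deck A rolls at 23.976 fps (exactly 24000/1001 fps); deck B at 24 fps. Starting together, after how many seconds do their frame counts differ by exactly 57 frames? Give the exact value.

2377.375 seconds

The gap grows by |24 − 24000/1001| = 24/1001 frames per second.
Time for a 57-frame gap: 57 ÷ (24/1001) = 2377.375 s.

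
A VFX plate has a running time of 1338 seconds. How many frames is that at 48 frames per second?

Frames = 1338 × 48 = 64224.

64224 frames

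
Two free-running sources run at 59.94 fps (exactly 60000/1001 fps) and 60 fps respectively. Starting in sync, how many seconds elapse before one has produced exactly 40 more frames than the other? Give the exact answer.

The gap grows by |60 − 60000/1001| = 60/1001 frames per second.
Time for a 40-frame gap: 40 ÷ (60/1001) = 2002/3 s.

2002/3 seconds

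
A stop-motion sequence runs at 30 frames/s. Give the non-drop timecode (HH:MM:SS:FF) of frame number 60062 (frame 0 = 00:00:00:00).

60062 ÷ 30 = 2002 full seconds, remainder 2 frames.
2002 s = 0 h 33 min 22 s.
Timecode: 00:33:22:02.

00:33:22:02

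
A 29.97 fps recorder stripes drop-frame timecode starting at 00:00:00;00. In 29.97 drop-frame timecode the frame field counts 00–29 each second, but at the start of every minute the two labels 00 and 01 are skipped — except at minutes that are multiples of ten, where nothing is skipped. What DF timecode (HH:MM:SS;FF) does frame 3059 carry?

Ten DF minutes hold 17982 frames, so frame 3059 lies in block 0 (frames 0–17981) with 3059 frames into that block.
The block's first minute is 1800 frames and the rest 1798 each; 3059 frames reaches minute 1, so 0 × 18 + 1 × 2 = 2 labels have been skipped so far.
Adding those back, label number 3059 + 2 = 3061 at 30 labels/s is 102 s + 1 f = 0 h 1 min 42 s frame 1, i.e. 00:01:42;01.

00:01:42;01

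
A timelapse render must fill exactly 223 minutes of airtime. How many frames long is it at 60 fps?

223 min = 13380 s.
Frames = 13380 × 60 = 802800.

802800 frames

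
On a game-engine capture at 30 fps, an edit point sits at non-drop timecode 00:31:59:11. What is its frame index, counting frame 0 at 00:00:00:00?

frame 57581

Total seconds to the label: (0 × 3600 + 31 × 60 + 59) = 1919.
Frame index = 1919 × 30 + 11 = 57581.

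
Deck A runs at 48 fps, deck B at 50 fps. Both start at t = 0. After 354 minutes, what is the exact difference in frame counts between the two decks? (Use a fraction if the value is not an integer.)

42480 frames

354 min = 21240 s.
A emits 48 × 21240 = 1019520 frames; B emits 50 × 21240 = 1062000.
Difference = 42480 frames; B is ahead of A.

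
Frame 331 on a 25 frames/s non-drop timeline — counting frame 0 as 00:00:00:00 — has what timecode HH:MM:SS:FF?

331 ÷ 25 = 13 full seconds, remainder 6 frames.
13 s = 0 h 0 min 13 s.
Timecode: 00:00:13:06.

00:00:13:06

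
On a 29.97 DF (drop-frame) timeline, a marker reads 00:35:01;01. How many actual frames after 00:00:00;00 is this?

62967

Complete 10-minute blocks: 3, each 17982 frames → 53946.
Remaining 5 whole minutes in the current block: 1800 + 4 × 1798 = 8992 frames.
Within the current minute: 1 × 30 + 1 − 2 = 29 (labels ;00/;01 skipped at this minute). Total = 53946 + 8992 + 29 = 62967.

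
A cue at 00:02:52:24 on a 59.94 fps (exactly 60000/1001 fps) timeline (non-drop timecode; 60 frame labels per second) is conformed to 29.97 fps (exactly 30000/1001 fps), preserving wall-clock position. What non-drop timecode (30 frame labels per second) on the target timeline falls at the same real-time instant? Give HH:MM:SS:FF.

Source frame index: (0×3600 + 2×60 + 52) × 60 + 24 = 10344.
Real time: 10344 / (60000/1001) = 431431/2500 s.
Target frame: (431431/2500) × (30000/1001) = 5172.
At 30 labels/s: frame 5172 → 00:02:52:12.

00:02:52:12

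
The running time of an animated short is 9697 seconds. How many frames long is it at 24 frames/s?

Frames = 9697 × 24 = 232728.

232728 frames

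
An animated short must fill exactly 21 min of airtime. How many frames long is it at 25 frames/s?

21 min = 1260 s.
Frames = 1260 × 25 = 31500.

31500 frames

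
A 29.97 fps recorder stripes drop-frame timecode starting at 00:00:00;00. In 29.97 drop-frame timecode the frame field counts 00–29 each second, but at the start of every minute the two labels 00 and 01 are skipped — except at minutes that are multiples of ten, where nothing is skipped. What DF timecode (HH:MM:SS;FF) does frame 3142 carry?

00:01:44;24

Ten DF minutes hold 17982 frames, so frame 3142 lies in block 0 (frames 0–17981) with 3142 frames into that block.
The block's first minute is 1800 frames and the rest 1798 each; 3142 frames reaches minute 1, so 0 × 18 + 1 × 2 = 2 labels have been skipped so far.
Adding those back, label number 3142 + 2 = 3144 at 30 labels/s is 104 s + 24 f = 0 h 1 min 44 s frame 24, i.e. 00:01:44;24.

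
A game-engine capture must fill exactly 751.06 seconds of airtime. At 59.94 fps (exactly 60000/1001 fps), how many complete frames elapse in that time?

45018 frames

Frames = 751.06 × 60000/1001 = 45063600/1001 ≈ 45018.5814.
Complete frames: 45018.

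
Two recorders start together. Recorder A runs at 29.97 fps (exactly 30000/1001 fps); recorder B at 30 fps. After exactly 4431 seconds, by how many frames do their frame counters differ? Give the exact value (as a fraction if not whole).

18990/143 frames

A emits 30000/1001 × 4431 = 18990000/143 frames; B emits 30 × 4431 = 132930.
Difference = 18990/143 frames (≈ 132.7972); B is ahead of A.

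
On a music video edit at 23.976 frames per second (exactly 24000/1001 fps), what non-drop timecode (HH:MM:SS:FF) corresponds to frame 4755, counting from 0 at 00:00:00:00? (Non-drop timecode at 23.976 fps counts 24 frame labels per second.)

4755 ÷ 24 = 198 full seconds, remainder 3 frames.
198 s = 0 h 3 min 18 s.
Timecode: 00:03:18:03.

00:03:18:03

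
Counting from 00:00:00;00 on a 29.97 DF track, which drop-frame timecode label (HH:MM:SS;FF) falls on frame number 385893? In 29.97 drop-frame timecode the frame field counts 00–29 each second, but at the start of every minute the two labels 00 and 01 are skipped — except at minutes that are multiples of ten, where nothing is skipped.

Ten DF minutes hold 17982 frames, so frame 385893 lies in block 21 (frames 377622–395603) with 8271 frames into that block.
The block's first minute is 1800 frames and the rest 1798 each; 8271 frames reaches minute 4, so 21 × 18 + 4 × 2 = 386 labels have been skipped so far.
Adding those back, label number 385893 + 386 = 386279 at 30 labels/s is 12875 s + 29 f = 3 h 34 min 35 s frame 29, i.e. 03:34:35;29.

03:34:35;29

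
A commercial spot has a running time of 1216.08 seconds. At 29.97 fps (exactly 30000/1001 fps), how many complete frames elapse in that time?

Frames = 1216.08 × 30000/1001 = 36482400/1001 ≈ 36445.9540.
Complete frames: 36445.

36445 frames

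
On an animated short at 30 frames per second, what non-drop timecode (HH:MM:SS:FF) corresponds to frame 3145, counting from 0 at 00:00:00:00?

3145 ÷ 30 = 104 full seconds, remainder 25 frames.
104 s = 0 h 1 min 44 s.
Timecode: 00:01:44:25.

00:01:44:25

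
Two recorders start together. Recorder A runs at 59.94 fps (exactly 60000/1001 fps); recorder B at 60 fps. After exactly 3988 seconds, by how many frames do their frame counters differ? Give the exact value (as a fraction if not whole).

239280/1001 frames

A emits 60000/1001 × 3988 = 239280000/1001 frames; B emits 60 × 3988 = 239280.
Difference = 239280/1001 frames (≈ 239.0410); B is ahead of A.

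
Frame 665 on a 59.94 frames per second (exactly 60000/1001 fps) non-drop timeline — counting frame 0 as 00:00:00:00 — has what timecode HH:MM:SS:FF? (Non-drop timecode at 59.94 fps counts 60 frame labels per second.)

00:00:11:05

665 ÷ 60 = 11 full seconds, remainder 5 frames.
11 s = 0 h 0 min 11 s.
Timecode: 00:00:11:05.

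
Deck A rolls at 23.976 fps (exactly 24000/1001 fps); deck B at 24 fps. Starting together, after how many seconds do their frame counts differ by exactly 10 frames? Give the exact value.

5005/12 seconds

The gap grows by |24 − 24000/1001| = 24/1001 frames per second.
Time for a 10-frame gap: 10 ÷ (24/1001) = 5005/12 s.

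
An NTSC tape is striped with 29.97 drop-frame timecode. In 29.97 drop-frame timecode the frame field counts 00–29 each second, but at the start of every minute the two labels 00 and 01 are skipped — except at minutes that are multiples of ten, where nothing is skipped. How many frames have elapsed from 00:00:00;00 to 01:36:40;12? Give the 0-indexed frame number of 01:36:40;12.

173838

Complete 10-minute blocks: 9, each 17982 frames → 161838.
Remaining 6 whole minutes in the current block: 1800 + 5 × 1798 = 10790 frames.
Within the current minute: 40 × 30 + 12 − 2 = 1210 (labels ;00/;01 skipped at this minute). Total = 161838 + 10790 + 1210 = 173838.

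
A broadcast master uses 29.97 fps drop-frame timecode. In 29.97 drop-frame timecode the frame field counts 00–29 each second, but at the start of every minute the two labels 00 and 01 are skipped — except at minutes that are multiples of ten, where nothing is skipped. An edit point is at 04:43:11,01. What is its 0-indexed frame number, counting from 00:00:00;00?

509221

As if non-drop at 30 labels/s: (4 × 3600 + 43 × 60 + 11) × 30 + 1 = 509731.
Minute boundaries passed: 283; those not divisible by 10: 283 − 28 = 255; dropped labels = 2 × 255 = 510.
Actual frame index = 509731 − 510 = 509221.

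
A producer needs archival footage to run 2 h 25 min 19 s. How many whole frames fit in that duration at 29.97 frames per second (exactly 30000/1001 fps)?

2 h 25 min 19 s = 8719 s.
Frames = 8719 × 30000/1001 = 261570000/1001 ≈ 261308.6913.
Complete frames: 261308.

261308 frames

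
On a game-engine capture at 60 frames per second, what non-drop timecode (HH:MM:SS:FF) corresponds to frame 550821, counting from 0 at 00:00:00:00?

02:33:00:21

550821 ÷ 60 = 9180 full seconds, remainder 21 frames.
9180 s = 2 h 33 min 0 s.
Timecode: 02:33:00:21.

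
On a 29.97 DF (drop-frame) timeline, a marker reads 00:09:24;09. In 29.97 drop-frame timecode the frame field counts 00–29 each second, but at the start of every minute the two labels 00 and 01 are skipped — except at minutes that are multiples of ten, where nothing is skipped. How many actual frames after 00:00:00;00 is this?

Complete 10-minute blocks: 0, each 17982 frames → 0.
Remaining 9 whole minutes in the current block: 1800 + 8 × 1798 = 16184 frames.
Within the current minute: 24 × 30 + 9 − 2 = 727 (labels ;00/;01 skipped at this minute). Total = 0 + 16184 + 727 = 16911.

16911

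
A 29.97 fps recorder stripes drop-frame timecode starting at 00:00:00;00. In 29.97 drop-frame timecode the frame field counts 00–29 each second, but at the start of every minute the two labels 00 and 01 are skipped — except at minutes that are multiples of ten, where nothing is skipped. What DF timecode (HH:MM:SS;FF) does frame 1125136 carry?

10:25:42;02

Each 10-minute DF block holds 10 × 60 × 30 − 9 × 2 = 17982 frames. 1125136 ÷ 17982 → 62 full blocks, remainder 10252.
Within the partial block the first minute is 1800 frames and each further minute 1798, so 5 further minute boundaries passed. Total skipped labels = 18 × 62 + 2 × 5 = 1126.
Non-drop label index = 1125136 + 1126 = 1126262; at 30 labels/s that is 10:25:42:02, i.e. DF 10:25:42;02.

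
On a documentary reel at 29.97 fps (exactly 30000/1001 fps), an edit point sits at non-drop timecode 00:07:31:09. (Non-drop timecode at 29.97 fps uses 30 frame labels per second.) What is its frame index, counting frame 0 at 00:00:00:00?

Total seconds to the label: (0 × 3600 + 7 × 60 + 31) = 451.
Frame index = 451 × 30 + 9 = 13539.

13539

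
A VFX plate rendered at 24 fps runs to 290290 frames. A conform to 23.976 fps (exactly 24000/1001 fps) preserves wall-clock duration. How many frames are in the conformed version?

Target frames = source frames × (target rate / source rate) = 290290 × (24000/1001)/(24) = 290290 × 1000/1001 = 290000.

290000 frames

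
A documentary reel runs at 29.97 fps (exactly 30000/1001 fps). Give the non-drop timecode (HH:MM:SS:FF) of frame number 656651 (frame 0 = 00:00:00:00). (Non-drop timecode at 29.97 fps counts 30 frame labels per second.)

656651 ÷ 30 = 21888 full seconds, remainder 11 frames.
21888 s = 6 h 4 min 48 s.
Timecode: 06:04:48:11.

06:04:48:11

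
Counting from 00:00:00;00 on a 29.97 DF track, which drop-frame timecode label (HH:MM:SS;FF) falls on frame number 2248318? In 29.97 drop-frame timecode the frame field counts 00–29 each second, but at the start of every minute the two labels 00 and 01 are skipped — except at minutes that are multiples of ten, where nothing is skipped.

20:50:18;28

Each 10-minute DF block holds 10 × 60 × 30 − 9 × 2 = 17982 frames. 2248318 ÷ 17982 → 125 full blocks, remainder 568.
Within the partial block the first minute is 1800 frames and each further minute 1798, so 0 further minute boundaries passed. Total skipped labels = 18 × 125 + 2 × 0 = 2250.
Non-drop label index = 2248318 + 2250 = 2250568; at 30 labels/s that is 20:50:18:28, i.e. DF 20:50:18;28.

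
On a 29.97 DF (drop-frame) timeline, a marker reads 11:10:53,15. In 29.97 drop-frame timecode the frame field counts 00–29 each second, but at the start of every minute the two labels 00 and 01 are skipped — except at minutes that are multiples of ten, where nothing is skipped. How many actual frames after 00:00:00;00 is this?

As if non-drop at 30 labels/s: (11 × 3600 + 10 × 60 + 53) × 30 + 15 = 1207605.
Minute boundaries passed: 670; those not divisible by 10: 670 − 67 = 603; dropped labels = 2 × 603 = 1206.
Actual frame index = 1207605 − 1206 = 1206399.

1206399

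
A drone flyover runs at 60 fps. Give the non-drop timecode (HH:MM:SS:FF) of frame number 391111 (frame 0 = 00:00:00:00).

391111 ÷ 60 = 6518 full seconds, remainder 31 frames.
6518 s = 1 h 48 min 38 s.
Timecode: 01:48:38:31.

01:48:38:31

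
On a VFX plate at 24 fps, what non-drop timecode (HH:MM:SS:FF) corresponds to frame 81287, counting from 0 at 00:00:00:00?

81287 ÷ 24 = 3386 full seconds, remainder 23 frames.
3386 s = 0 h 56 min 26 s.
Timecode: 00:56:26:23.

00:56:26:23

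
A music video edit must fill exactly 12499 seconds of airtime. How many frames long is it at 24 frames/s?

Frames = 12499 × 24 = 299976.

299976 frames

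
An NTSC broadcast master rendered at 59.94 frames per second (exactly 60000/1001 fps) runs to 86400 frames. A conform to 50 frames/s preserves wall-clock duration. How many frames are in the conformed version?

72072 frames

Target frames = source frames × (target rate / source rate) = 86400 × (50)/(60000/1001) = 86400 × 1001/1200 = 72072.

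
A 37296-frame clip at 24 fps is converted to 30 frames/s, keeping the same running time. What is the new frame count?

Target frames = source frames × (target rate / source rate) = 37296 × (30)/(24) = 37296 × 5/4 = 46620.

46620 frames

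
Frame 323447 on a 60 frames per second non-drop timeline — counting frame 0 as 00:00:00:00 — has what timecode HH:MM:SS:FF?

323447 ÷ 60 = 5390 full seconds, remainder 47 frames.
5390 s = 1 h 29 min 50 s.
Timecode: 01:29:50:47.

01:29:50:47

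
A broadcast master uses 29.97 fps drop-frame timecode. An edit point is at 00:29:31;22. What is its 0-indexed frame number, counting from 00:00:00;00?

Complete 10-minute blocks: 2, each 17982 frames → 35964.
Remaining 9 whole minutes in the current block: 1800 + 8 × 1798 = 16184 frames.
Within the current minute: 31 × 30 + 22 − 2 = 950 (labels ;00/;01 skipped at this minute). Total = 35964 + 16184 + 950 = 53098.

53098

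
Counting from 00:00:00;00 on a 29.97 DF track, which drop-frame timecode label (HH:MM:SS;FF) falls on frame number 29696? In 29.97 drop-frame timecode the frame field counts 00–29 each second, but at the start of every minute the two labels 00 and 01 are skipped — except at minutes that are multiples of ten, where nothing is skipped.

00:16:30;26

Each 10-minute DF block holds 10 × 60 × 30 − 9 × 2 = 17982 frames. 29696 ÷ 17982 → 1 full block, remainder 11714.
Within the partial block the first minute is 1800 frames and each further minute 1798, so 6 further minute boundaries passed. Total skipped labels = 18 × 1 + 2 × 6 = 30.
Non-drop label index = 29696 + 30 = 29726; at 30 labels/s that is 00:16:30:26, i.e. DF 00:16:30;26.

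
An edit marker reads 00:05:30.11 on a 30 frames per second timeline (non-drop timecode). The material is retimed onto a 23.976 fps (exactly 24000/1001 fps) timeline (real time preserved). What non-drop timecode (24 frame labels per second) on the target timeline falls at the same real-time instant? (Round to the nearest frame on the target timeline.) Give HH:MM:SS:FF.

00:05:30:01

Source frame index: (0×3600 + 5×60 + 30) × 30 + 11 = 9911.
Real time: 9911 / (30) = 9911/30 s.
Target frame: (9911/30) × (24000/1001) = 720800/91 ≈ 7920.879 → 7921.
At 24 labels/s: frame 7921 → 00:05:30:01.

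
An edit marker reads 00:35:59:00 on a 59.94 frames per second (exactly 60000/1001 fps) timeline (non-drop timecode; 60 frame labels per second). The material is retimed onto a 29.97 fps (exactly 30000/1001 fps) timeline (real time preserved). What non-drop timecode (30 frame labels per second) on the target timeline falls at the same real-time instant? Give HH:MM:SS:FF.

00:35:59:00

Source frame index: (0×3600 + 35×60 + 59) × 60 + 0 = 129540.
Real time: 129540 / (60000/1001) = 2161159/1000 s.
Target frame: (2161159/1000) × (30000/1001) = 64770.
At 30 labels/s: frame 64770 → 00:35:59:00.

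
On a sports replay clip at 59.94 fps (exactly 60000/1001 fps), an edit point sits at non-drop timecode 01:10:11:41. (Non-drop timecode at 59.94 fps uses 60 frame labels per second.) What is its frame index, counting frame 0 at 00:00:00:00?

Total seconds to the label: (1 × 3600 + 10 × 60 + 11) = 4211.
Frame index = 4211 × 60 + 41 = 252701.

frame 252701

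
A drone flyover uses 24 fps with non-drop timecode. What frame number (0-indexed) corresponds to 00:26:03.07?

37519

Total seconds to the label: (0 × 3600 + 26 × 60 + 3) = 1563.
Frame index = 1563 × 24 + 7 = 37519.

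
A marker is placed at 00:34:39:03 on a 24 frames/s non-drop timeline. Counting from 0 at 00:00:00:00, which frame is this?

Total seconds to the label: (0 × 3600 + 34 × 60 + 39) = 2079.
Frame index = 2079 × 24 + 3 = 49899.

49899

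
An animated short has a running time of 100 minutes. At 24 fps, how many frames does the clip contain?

144000 frames

100 min = 6000 s.
Frames = 6000 × 24 = 144000.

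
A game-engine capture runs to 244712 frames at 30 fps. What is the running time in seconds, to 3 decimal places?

Running time = 244712 × 1/30 = 122356/15 s ≈ 8157.067 s.

8157.067 seconds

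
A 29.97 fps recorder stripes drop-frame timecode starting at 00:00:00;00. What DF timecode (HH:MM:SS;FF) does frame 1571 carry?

Ten DF minutes hold 17982 frames, so frame 1571 lies in block 0 (frames 0–17981) with 1571 frames into that block.
The block's first minute is 1800 frames and the rest 1798 each; 1571 frames reaches minute 0, so 0 × 18 + 0 × 2 = 0 labels have been skipped so far.
Adding those back, label number 1571 + 0 = 1571 at 30 labels/s is 52 s + 11 f = 0 h 0 min 52 s frame 11, i.e. 00:00:52;11.

00:00:52;11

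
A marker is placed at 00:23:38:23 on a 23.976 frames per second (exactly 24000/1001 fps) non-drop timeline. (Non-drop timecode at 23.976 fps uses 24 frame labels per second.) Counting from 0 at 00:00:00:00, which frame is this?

Total seconds to the label: (0 × 3600 + 23 × 60 + 38) = 1418.
Frame index = 1418 × 24 + 23 = 34055.

frame 34055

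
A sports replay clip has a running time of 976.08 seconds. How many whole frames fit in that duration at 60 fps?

Frames = 976.08 × 60 = 292824/5 ≈ 58564.8000.
Complete frames: 58564.

58564 frames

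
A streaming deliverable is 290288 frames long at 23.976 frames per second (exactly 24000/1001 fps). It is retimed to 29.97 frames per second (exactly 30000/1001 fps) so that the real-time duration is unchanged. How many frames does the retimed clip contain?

Target frames = source frames × (target rate / source rate) = 290288 × (30000/1001)/(24000/1001) = 290288 × 5/4 = 362860.

362860 frames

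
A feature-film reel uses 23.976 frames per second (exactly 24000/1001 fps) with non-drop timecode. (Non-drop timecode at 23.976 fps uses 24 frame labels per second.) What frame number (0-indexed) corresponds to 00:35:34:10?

Total seconds to the label: (0 × 3600 + 35 × 60 + 34) = 2134.
Frame index = 2134 × 24 + 10 = 51226.

frame 51226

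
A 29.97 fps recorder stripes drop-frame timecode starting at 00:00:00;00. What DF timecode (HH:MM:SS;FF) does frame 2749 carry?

Each 10-minute DF block holds 10 × 60 × 30 − 9 × 2 = 17982 frames. 2749 ÷ 17982 → 0 full blocks, remainder 2749.
Within the partial block the first minute is 1800 frames and each further minute 1798, so 1 further minute boundary passed. Total skipped labels = 18 × 0 + 2 × 1 = 2.
Non-drop label index = 2749 + 2 = 2751; at 30 labels/s that is 00:01:31:21, i.e. DF 00:01:31;21.

00:01:31;21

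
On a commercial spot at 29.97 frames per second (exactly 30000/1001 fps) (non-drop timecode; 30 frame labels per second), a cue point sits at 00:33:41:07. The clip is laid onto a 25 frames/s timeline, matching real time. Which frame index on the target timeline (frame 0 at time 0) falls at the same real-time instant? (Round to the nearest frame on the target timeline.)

Source frame index: (0×3600 + 33×60 + 41) × 30 + 7 = 60637.
Real time: 60637 / (30000/1001) = 60697637/30000 s.
Target frame: (60697637/30000) × (25) = 60697637/1200 ≈ 50581.364 → 50581.

frame 50581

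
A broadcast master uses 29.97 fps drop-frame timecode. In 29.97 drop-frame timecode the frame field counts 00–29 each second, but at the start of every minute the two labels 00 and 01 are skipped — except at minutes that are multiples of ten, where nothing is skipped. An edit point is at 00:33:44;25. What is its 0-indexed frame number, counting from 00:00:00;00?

As if non-drop at 30 labels/s: (0 × 3600 + 33 × 60 + 44) × 30 + 25 = 60745.
Minute boundaries passed: 33; those not divisible by 10: 33 − 3 = 30; dropped labels = 2 × 30 = 60.
Actual frame index = 60745 − 60 = 60685.

60685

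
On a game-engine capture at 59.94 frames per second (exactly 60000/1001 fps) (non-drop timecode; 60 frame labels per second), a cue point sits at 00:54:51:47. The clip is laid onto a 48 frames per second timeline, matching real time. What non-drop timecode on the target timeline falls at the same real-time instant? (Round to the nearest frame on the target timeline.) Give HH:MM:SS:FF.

Source frame index: (0×3600 + 54×60 + 51) × 60 + 47 = 197507.
Real time: 197507 / (60000/1001) = 197704507/60000 s.
Target frame: (197704507/60000) × (48) = 197704507/1250 ≈ 158163.606 → 158164.
At 48 labels/s: frame 158164 → 00:54:55:04.

00:54:55:04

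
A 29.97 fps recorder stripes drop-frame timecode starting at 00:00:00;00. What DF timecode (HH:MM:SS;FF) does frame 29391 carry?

Each 10-minute DF block holds 10 × 60 × 30 − 9 × 2 = 17982 frames. 29391 ÷ 17982 → 1 full block, remainder 11409.
Within the partial block the first minute is 1800 frames and each further minute 1798, so 6 further minute boundaries passed. Total skipped labels = 18 × 1 + 2 × 6 = 30.
Non-drop label index = 29391 + 30 = 29421; at 30 labels/s that is 00:16:20:21, i.e. DF 00:16:20;21.

00:16:20;21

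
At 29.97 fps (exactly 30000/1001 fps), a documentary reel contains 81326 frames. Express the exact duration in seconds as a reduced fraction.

40703663/15000 seconds

Running time = 81326 ÷ (30000/1001) = 81326 × 1001/30000 = 40703663/15000 s.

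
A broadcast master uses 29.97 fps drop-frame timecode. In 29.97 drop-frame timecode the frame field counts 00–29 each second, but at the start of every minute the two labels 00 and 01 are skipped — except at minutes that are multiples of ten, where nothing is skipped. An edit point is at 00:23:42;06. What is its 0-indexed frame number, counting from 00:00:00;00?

As if non-drop at 30 labels/s: (0 × 3600 + 23 × 60 + 42) × 30 + 6 = 42666.
Minute boundaries passed: 23; those not divisible by 10: 23 − 2 = 21; dropped labels = 2 × 21 = 42.
Actual frame index = 42666 − 42 = 42624.

42624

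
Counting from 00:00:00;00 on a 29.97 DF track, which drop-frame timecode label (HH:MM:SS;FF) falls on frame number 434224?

04:01:28;18

Ten DF minutes hold 17982 frames, so frame 434224 lies in block 24 (frames 431568–449549) with 2656 frames into that block.
The block's first minute is 1800 frames and the rest 1798 each; 2656 frames reaches minute 1, so 24 × 18 + 1 × 2 = 434 labels have been skipped so far.
Adding those back, label number 434224 + 434 = 434658 at 30 labels/s is 14488 s + 18 f = 4 h 1 min 28 s frame 18, i.e. 04:01:28;18.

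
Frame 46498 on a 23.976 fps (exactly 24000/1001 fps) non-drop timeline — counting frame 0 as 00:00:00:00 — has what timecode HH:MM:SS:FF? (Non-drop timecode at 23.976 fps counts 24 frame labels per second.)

46498 ÷ 24 = 1937 full seconds, remainder 10 frames.
1937 s = 0 h 32 min 17 s.
Timecode: 00:32:17:10.

00:32:17:10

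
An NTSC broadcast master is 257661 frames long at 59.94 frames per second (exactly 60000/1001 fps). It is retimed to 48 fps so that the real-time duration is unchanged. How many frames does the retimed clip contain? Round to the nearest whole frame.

Frames at target rate = 257661 × (48) / (60000/1001) = 257918661/1250 ≈ 206334.929.
Nearest whole frame: 206335.

206335 frames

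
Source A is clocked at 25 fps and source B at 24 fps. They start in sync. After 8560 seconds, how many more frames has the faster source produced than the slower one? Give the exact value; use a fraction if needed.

A emits 25 × 8560 = 214000 frames; B emits 24 × 8560 = 205440.
Difference = 8560 frames; B is behind A.

8560 frames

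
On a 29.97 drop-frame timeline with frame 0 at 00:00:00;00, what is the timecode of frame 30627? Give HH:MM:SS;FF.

00:17:01;29

Ten DF minutes hold 17982 frames, so frame 30627 lies in block 1 (frames 17982–35963) with 12645 frames into that block.
The block's first minute is 1800 frames and the rest 1798 each; 12645 frames reaches minute 7, so 1 × 18 + 7 × 2 = 32 labels have been skipped so far.
Adding those back, label number 30627 + 32 = 30659 at 30 labels/s is 1021 s + 29 f = 0 h 17 min 1 s frame 29, i.e. 00:17:01;29.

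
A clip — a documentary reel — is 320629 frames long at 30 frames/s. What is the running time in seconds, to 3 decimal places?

Running time = 320629 × 1/30 = 320629/30 s ≈ 10687.633 s.

10687.633 seconds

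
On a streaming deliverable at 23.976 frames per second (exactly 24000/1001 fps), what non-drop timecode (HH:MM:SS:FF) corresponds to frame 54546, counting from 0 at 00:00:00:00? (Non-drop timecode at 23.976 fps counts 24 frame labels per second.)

54546 ÷ 24 = 2272 full seconds, remainder 18 frames.
2272 s = 0 h 37 min 52 s.
Timecode: 00:37:52:18.

00:37:52:18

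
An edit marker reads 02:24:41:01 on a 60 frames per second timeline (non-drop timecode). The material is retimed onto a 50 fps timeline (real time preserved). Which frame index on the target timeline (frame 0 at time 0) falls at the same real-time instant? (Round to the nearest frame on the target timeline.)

Source frame index: (2×3600 + 24×60 + 41) × 60 + 1 = 520861.
Real time: 520861 / (60) = 520861/60 s.
Target frame: (520861/60) × (50) = 2604305/6 ≈ 434050.833 → 434051.

frame 434051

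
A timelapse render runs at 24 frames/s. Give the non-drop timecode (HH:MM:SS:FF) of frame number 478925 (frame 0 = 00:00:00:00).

05:32:35:05

478925 ÷ 24 = 19955 full seconds, remainder 5 frames.
19955 s = 5 h 32 min 35 s.
Timecode: 05:32:35:05.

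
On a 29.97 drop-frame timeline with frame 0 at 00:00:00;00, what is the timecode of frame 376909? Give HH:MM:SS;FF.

03:29:36;07

Ten DF minutes hold 17982 frames, so frame 376909 lies in block 20 (frames 359640–377621) with 17269 frames into that block.
The block's first minute is 1800 frames and the rest 1798 each; 17269 frames reaches minute 9, so 20 × 18 + 9 × 2 = 378 labels have been skipped so far.
Adding those back, label number 376909 + 378 = 377287 at 30 labels/s is 12576 s + 7 f = 3 h 29 min 36 s frame 7, i.e. 03:29:36;07.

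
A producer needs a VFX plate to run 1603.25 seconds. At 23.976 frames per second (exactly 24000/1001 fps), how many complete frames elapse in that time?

Frames = 1603.25 × 24000/1001 = 3498000/91 ≈ 38439.5604.
Complete frames: 38439.

38439 frames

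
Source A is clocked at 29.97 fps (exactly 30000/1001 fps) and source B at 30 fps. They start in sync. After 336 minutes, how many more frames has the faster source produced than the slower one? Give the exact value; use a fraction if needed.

86400/143 frames

336 min = 20160 s.
A emits 30000/1001 × 20160 = 86400000/143 frames; B emits 30 × 20160 = 604800.
Difference = 86400/143 frames (≈ 604.1958); B is ahead of A.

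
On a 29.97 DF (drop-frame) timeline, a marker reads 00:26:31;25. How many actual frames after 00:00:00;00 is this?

47707

As if non-drop at 30 labels/s: (0 × 3600 + 26 × 60 + 31) × 30 + 25 = 47755.
Minute boundaries passed: 26; those not divisible by 10: 26 − 2 = 24; dropped labels = 2 × 24 = 48.
Actual frame index = 47755 − 48 = 47707.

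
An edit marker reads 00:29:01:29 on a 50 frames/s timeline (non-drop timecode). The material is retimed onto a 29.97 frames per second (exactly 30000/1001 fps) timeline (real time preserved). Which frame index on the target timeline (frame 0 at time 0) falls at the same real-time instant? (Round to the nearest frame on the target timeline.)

Source frame index: (0×3600 + 29×60 + 1) × 50 + 29 = 87079.
Real time: 87079 / (50) = 87079/50 s.
Target frame: (87079/50) × (30000/1001) = 52247400/1001 ≈ 52195.205 → 52195.

frame 52195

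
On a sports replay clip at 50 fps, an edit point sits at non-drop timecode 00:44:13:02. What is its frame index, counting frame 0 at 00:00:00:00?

Total seconds to the label: (0 × 3600 + 44 × 60 + 13) = 2653.
Frame index = 2653 × 50 + 2 = 132652.

frame 132652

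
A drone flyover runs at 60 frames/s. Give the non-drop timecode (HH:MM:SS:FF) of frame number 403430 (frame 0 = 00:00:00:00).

403430 ÷ 60 = 6723 full seconds, remainder 50 frames.
6723 s = 1 h 52 min 3 s.
Timecode: 01:52:03:50.

01:52:03:50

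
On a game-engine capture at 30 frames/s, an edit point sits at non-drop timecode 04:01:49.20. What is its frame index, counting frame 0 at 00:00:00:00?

Total seconds to the label: (4 × 3600 + 1 × 60 + 49) = 14509.
Frame index = 14509 × 30 + 20 = 435290.

435290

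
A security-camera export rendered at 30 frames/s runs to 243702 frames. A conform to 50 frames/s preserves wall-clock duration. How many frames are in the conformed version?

Target frames = source frames × (target rate / source rate) = 243702 × (50)/(30) = 243702 × 5/3 = 406170.

406170 frames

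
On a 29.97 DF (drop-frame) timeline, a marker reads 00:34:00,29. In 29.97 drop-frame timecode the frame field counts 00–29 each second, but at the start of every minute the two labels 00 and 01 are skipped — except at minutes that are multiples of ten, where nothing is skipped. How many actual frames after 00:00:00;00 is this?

61167

As if non-drop at 30 labels/s: (0 × 3600 + 34 × 60 + 0) × 30 + 29 = 61229.
Minute boundaries passed: 34; those not divisible by 10: 34 − 3 = 31; dropped labels = 2 × 31 = 62.
Actual frame index = 61229 − 62 = 61167.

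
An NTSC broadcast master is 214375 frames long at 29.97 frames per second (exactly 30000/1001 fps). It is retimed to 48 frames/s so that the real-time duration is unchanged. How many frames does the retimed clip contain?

343343 frames

Target frames = source frames × (target rate / source rate) = 214375 × (48)/(30000/1001) = 214375 × 1001/625 = 343343.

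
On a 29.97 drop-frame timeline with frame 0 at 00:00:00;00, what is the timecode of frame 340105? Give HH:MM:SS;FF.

Each 10-minute DF block holds 10 × 60 × 30 − 9 × 2 = 17982 frames. 340105 ÷ 17982 → 18 full blocks, remainder 16429.
Within the partial block the first minute is 1800 frames and each further minute 1798, so 9 further minute boundaries passed. Total skipped labels = 18 × 18 + 2 × 9 = 342.
Non-drop label index = 340105 + 342 = 340447; at 30 labels/s that is 03:09:08:07, i.e. DF 03:09:08;07.

03:09:08;07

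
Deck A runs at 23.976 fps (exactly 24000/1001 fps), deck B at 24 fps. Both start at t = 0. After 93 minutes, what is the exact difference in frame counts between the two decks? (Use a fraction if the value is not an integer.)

93 min = 5580 s.
A emits 24000/1001 × 5580 = 133920000/1001 frames; B emits 24 × 5580 = 133920.
Difference = 133920/1001 frames (≈ 133.7862); B is ahead of A.

133920/1001 frames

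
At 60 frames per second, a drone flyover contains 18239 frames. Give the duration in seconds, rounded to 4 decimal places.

Running time = 18239 × 1/60 = 18239/60 s ≈ 303.9833 s.

303.9833 seconds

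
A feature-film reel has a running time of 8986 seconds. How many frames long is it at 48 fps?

431328 frames

Frames = 8986 × 48 = 431328.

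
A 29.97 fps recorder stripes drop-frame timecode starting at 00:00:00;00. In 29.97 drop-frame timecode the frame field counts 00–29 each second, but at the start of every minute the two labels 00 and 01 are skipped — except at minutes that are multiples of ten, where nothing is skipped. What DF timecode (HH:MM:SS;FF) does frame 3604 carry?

Each 10-minute DF block holds 10 × 60 × 30 − 9 × 2 = 17982 frames. 3604 ÷ 17982 → 0 full blocks, remainder 3604.
Within the partial block the first minute is 1800 frames and each further minute 1798, so 2 further minute boundaries passed. Total skipped labels = 18 × 0 + 2 × 2 = 4.
Non-drop label index = 3604 + 4 = 3608; at 30 labels/s that is 00:02:00:08, i.e. DF 00:02:00;08.

00:02:00;08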